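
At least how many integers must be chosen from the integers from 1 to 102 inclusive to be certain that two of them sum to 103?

52

Partition {1, …, 102} into 51 pairs: {1,102}, {2,101}, …, {51,52}.
Choosing 51 integers — say the integers 1 through 51 — takes one from each pair and avoids the property.
Choosing 52 forces two into the same pair by pigeonhole, and those sum to 103. So 52.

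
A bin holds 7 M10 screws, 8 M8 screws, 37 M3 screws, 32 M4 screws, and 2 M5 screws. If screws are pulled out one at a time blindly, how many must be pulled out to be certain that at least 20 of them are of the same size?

56

In the worst case we take at most 19 of each size, but all 7 M10, all 8 M8, and all 2 M5 (fewer than 19), giving 7 + 8 + 19 + 19 + 2 = 55.
One more screw then forces some size to 20, so 55 + 1 = 56.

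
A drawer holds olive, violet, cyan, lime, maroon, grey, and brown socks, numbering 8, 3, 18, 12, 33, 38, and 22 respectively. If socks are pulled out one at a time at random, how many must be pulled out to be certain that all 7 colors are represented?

132

The hardest color to obtain is violet: we could draw every other sock first — 134 − 3 = 131 socks — without a single violet one.
The next draw must be violet, so 131 + 1 = 132.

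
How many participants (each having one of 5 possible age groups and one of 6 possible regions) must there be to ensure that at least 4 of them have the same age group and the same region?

There are 5 × 6 = 30 (age group, region) combinations acting as pigeonholes.
With 30 × 3 = 90 participants we could place exactly 3 in each, with no (age group, region) pair reaching 4.
One more forces some (age group, region) pair to hold 4, so 90 + 1 = 91.

91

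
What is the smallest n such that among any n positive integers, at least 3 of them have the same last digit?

21

There are 10 possible last digits acting as pigeonholes.
With 10 × 2 = 20 positive integers we could place exactly 2 in each, with no class reaching 3.
One more forces some class to hold 3, so 20 + 1 = 21.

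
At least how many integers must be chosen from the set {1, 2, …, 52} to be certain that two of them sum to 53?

27

Partition {1, …, 52} into 26 pairs: {1,52}, {2,51}, …, {26,27}.
Choosing 26 integers — say the integers 1 through 26 — takes one from each pair and avoids the property.
Choosing 27 forces two into the same pair by pigeonhole, and those sum to 53. So 27.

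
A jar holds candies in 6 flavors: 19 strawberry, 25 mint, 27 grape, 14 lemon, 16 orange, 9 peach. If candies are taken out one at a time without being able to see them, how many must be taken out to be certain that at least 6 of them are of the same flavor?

31

Treat the 6 flavors as pigeonholes.
The worst case takes 5 candies of each flavor without reaching 6 of any: 6 × 5 = 30.
The next candy must bring some flavor to 6, so 30 + 1 = 31.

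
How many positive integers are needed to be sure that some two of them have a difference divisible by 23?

Two integers differ by a multiple of 23 exactly when they share a remainder mod 23.
There are 23 residue classes mod 23, so 23 integers can all lie in distinct classes.
One more integer must repeat a residue, giving a difference divisible by 23. So n = 23 + 1 = 24.

24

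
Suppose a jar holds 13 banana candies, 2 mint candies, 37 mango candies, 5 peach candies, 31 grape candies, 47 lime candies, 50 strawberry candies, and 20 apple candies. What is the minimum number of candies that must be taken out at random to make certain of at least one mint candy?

204

The worst case draws every non-mint candy first: 13 + 37 + 5 + 31 + 47 + 50 + 20 = 203.
The next draw is then forced to be mint, giving 203 + 1 = 204.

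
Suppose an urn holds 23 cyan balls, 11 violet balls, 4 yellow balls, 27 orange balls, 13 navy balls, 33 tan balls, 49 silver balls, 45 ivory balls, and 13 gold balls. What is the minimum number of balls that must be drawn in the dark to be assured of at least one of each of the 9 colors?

215

The hardest color to obtain is yellow: we could draw every other ball first — 218 − 4 = 214 balls — without a single yellow one.
The next draw must be yellow, so 214 + 1 = 215.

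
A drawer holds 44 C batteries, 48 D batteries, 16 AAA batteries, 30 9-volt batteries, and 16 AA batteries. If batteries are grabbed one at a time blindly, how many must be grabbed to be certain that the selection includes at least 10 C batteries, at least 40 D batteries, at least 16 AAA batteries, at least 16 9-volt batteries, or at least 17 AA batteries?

The worst case stops just short of every target: 9 C, 39 D, 15 AAA, 15 9-volt, 16 AA — 9 + 39 + 15 + 15 + 16 = 94 batteries.
One more battery must push some type to its target, so 94 + 1 = 95.

95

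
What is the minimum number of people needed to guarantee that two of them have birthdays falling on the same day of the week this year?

8

There are 7 days of the week acting as pigeonholes.
With 7 people we could place one in each, avoiding any repeat.
One more forces some class to hold 2, so 7 + 1 = 8.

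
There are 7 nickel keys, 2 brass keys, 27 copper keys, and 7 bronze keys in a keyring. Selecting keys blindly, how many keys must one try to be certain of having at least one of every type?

The hardest type to obtain is brass: we could draw every other key first — 43 − 2 = 41 keys — without a single brass one.
The next draw must be brass, so 41 + 1 = 42.

42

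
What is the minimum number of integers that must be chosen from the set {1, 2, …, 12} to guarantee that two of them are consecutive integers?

Partition {1, …, 12} into 6 pairs: {1,2}, {3,4}, …, {11,12}.
Choosing 6 integers — say the 6 even numbers 2, 4, …, 12 — takes one from each pair and avoids the property.
Choosing 7 forces two into the same pair by pigeonhole, and those are consecutive. So 7.

7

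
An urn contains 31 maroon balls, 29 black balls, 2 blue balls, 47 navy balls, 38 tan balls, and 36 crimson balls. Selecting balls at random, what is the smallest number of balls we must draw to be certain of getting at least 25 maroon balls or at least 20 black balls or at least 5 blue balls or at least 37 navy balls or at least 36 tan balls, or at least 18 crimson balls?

The worst case stops just short of every target: 24 maroon, 19 black, all 2 blue, 36 navy, 35 tan, 17 crimson — 24 + 19 + 2 + 36 + 35 + 17 = 133 balls.
One more ball must push some color to its target, so 133 + 1 = 134.

134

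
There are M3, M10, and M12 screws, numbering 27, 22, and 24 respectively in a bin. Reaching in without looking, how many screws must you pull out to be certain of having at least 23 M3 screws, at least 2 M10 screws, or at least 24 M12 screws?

The worst case stops just short of every target: 22 M3, 1 M10, 23 M12 — 22 + 1 + 23 = 46 screws.
One more screw must push some size to its target, so 46 + 1 = 47.

47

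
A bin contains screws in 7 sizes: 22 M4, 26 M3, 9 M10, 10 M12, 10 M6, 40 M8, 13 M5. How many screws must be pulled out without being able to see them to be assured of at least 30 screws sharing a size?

120

In the worst case we take at most 29 of each size, but all 22 M4, all 26 M3, all 9 M10, all 10 M12, all 10 M6, and all 13 M5 (fewer than 29), giving 22 + 26 + 9 + 10 + 10 + 29 + 13 = 119.
One more screw then forces some size to 30, so 119 + 1 = 120.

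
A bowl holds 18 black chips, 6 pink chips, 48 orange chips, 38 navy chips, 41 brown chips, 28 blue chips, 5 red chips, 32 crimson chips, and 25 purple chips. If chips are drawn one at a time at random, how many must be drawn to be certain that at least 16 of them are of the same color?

Treat the 9 colors as pigeonholes.
In the worst case we take at most 15 of each color, but all 6 pink and all 5 red (fewer than 15), giving 15 + 6 + 15 + 15 + 15 + 15 + 5 + 15 + 15 = 116.
One more chip then forces some color to 16, so 116 + 1 = 117.

117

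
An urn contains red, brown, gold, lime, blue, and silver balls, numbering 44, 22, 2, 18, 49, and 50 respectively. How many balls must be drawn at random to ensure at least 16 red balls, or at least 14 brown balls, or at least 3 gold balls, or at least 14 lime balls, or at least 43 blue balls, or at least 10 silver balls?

95

Each of the 6 colors has its own threshold; avoid all of them simultaneously.
The worst case stops just short of every target: 15 red, 13 brown, 2 gold, 13 lime, 42 blue, 9 silver — 15 + 13 + 2 + 13 + 42 + 9 = 94 balls.
One more ball must push some color to its target, so 94 + 1 = 95.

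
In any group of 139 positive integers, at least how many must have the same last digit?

If each of the 10 possible last digits held at most 13, the total would be at most 10 × 13 = 130 < 139, a contradiction.
So at least one holds ⌈139/10⌉ = 14.

14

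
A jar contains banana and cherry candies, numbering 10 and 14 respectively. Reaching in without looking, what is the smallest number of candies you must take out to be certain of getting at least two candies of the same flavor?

3

The worst case takes 1 candy of each flavor without reaching 2 of any: 2 × 1 = 2.
The next candy must bring some flavor to 2, so 2 + 1 = 3.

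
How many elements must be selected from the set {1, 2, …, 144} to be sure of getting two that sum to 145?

73

Partition {1, …, 144} into 72 pairs: {1,144}, {2,143}, …, {72,73}.
Choosing 72 integers — say the integers 1 through 72 — takes one from each pair and avoids the property.
Choosing 73 forces two into the same pair by pigeonhole, and those sum to 145. So 73.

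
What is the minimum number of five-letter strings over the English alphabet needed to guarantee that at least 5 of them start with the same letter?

105

There are 26 possible first letters acting as pigeonholes.
With 26 × 4 = 104 five-letter strings over the English alphabet we could place exactly 4 in each, with no class reaching 5.
One more forces some class to hold 5, so 104 + 1 = 105.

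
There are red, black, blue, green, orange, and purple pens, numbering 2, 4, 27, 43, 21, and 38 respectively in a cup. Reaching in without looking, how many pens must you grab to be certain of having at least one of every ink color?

134

The hardest ink color to obtain is red: we could draw every other pen first — 135 − 2 = 133 pens — without a single red one.
The next draw must be red, so 133 + 1 = 134.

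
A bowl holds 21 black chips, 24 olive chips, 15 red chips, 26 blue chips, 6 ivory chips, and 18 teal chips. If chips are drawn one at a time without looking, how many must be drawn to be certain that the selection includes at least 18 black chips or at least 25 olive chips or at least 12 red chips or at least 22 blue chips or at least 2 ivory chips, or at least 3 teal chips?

77

The worst case stops just short of every target: 17 black, 24 olive, 11 red, 21 blue, 1 ivory, 2 teal — 17 + 24 + 11 + 21 + 1 + 2 = 76 chips.
One more chip must push some color to its target, so 76 + 1 = 77.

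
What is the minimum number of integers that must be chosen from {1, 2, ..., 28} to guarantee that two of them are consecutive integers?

Partition {1, …, 28} into 14 pairs: {1,2}, {3,4}, …, {27,28}.
Choosing 14 integers — say the 14 even numbers 2, 4, …, 28 — takes one from each pair and avoids the property.
Choosing 15 forces two into the same pair by pigeonhole, and those are consecutive. So 15.

15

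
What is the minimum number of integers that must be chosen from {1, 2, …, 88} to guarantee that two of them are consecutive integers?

45

Partition {1, …, 88} into 44 pairs: {1,2}, {3,4}, …, {87,88}.
Choosing 44 integers — say the 44 even numbers 2, 4, …, 88 — takes one from each pair and avoids the property.
Choosing 45 forces two into the same pair by pigeonhole, and those are consecutive. So 45.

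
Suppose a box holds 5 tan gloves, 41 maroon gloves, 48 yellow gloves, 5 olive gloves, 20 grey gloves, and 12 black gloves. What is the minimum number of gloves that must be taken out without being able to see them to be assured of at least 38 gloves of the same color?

In the worst case we take at most 37 of each color, but all 5 tan, all 5 olive, all 20 grey, and all 12 black (fewer than 37), giving 5 + 37 + 37 + 5 + 20 + 12 = 116.
One more glove then forces some color to 38, so 116 + 1 = 117.

117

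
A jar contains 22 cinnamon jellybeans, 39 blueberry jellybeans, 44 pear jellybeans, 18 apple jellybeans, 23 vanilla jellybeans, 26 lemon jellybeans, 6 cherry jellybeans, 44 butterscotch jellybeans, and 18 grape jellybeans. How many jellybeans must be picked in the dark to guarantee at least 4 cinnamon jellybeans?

222

The worst case draws every non-cinnamon jellybean first: 39 + 44 + 18 + 23 + 26 + 6 + 44 + 18 = 218.
The next 4 draws are then forced to be cinnamon, giving 218 + 4 = 222.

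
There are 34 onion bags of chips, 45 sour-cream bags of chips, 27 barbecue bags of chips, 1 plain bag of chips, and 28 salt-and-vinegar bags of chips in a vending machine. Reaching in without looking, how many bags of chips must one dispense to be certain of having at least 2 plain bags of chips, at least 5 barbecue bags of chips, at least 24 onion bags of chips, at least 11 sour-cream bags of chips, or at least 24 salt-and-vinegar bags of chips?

62

Each of the 5 flavors has its own threshold; avoid all of them simultaneously.
The worst case stops just short of every target: 23 onion, 10 sour-cream, 4 barbecue, 1 plain, 23 salt-and-vinegar — 23 + 10 + 4 + 1 + 23 = 61 bags of chips.
One more bag of chips must push some flavor to its target, so 61 + 1 = 62.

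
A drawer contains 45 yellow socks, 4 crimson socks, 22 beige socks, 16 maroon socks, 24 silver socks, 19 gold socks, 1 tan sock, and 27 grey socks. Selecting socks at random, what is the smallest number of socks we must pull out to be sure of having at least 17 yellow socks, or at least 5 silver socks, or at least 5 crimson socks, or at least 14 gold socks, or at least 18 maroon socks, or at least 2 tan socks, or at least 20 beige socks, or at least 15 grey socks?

88

Each of the 8 colors has its own threshold; avoid all of them simultaneously.
The worst case stops just short of every target: 16 yellow, 4 crimson, 19 beige, all 16 maroon, 4 silver, 13 gold, 1 tan, 14 grey — 16 + 4 + 19 + 16 + 4 + 13 + 1 + 14 = 87 socks.
One more sock must push some color to its target, so 87 + 1 = 88.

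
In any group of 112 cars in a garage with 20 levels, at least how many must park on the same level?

6

The 112 cars fall into 20 levels.
If each of the 20 levels held at most 5, the total would be at most 20 × 5 = 100 < 112, a contradiction.
So at least one holds ⌈112/20⌉ = 6.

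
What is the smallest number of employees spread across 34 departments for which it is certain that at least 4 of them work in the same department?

103

There are 34 departments acting as pigeonholes.
With 34 × 3 = 102 employees we could place exactly 3 in each, with no class reaching 4.
One more forces some class to hold 4, so 102 + 1 = 103.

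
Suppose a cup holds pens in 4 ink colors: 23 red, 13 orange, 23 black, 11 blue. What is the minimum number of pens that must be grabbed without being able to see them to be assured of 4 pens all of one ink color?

13

Treat the 4 ink colors as pigeonholes.
The worst case takes 3 pens of each ink color without reaching 4 of any: 4 × 3 = 12.
The next pen must bring some ink color to 4, so 12 + 1 = 13.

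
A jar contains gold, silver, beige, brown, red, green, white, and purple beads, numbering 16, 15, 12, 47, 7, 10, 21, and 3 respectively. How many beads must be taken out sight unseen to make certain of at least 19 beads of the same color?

In the worst case we take at most 18 of each color, but all 16 gold, all 15 silver, all 12 beige, all 7 red, all 10 green, and all 3 purple (fewer than 18), giving 16 + 15 + 12 + 18 + 7 + 10 + 18 + 3 = 99.
One more bead then forces some color to 19, so 99 + 1 = 100.

100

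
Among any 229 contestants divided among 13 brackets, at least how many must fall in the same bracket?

18

If each of the 13 brackets held at most 17, the total would be at most 13 × 17 = 221 < 229, a contradiction.
So at least one holds ⌈229/13⌉ = 18.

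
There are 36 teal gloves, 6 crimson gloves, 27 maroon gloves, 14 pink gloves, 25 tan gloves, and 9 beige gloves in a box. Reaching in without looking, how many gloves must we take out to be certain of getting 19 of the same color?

84

In the worst case we take at most 18 of each color, but all 6 crimson, all 14 pink, and all 9 beige (fewer than 18), giving 18 + 6 + 18 + 14 + 18 + 9 = 83.
One more glove then forces some color to 19, so 83 + 1 = 84.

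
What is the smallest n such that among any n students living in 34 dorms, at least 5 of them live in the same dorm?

137

There are 34 dorms acting as pigeonholes.
With 34 × 4 = 136 students we could place exactly 4 in each, with no class reaching 5.
One more forces some class to hold 5, so 136 + 1 = 137.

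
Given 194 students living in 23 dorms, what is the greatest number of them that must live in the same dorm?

9

The 194 students fall into 23 dorms.
If each of the 23 dorms held at most 8, the total would be at most 23 × 8 = 184 < 194, a contradiction.
So at least one holds ⌈194/23⌉ = 9.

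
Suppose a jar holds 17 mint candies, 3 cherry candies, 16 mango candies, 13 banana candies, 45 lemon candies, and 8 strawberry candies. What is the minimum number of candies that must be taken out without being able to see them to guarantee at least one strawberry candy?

95

To avoid strawberry candies as long as possible, exhaust the other 5 flavors first.
The worst case draws every non-strawberry candy first: 17 + 3 + 16 + 13 + 45 = 94.
The next draw is then forced to be strawberry, giving 94 + 1 = 95.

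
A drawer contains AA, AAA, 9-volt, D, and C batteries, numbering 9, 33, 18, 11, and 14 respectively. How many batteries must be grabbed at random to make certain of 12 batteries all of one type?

In the worst case we take at most 11 of each type, but all 9 AA (fewer than 11), giving 9 + 11 + 11 + 11 + 11 = 53.
One more battery then forces some type to 12, so 53 + 1 = 54.

54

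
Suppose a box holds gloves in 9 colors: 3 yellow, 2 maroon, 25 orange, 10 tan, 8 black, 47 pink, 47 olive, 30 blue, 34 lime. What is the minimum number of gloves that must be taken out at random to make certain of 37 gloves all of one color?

In the worst case we take at most 36 of each color, but all 3 yellow, all 2 maroon, all 25 orange, all 10 tan, all 8 black, all 30 blue, and all 34 lime (fewer than 36), giving 3 + 2 + 25 + 10 + 8 + 36 + 36 + 30 + 34 = 184.
One more glove then forces some color to 37, so 184 + 1 = 185.

185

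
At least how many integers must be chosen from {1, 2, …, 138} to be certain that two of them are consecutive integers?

Partition {1, …, 138} into 69 pairs: {1,2}, {3,4}, …, {137,138}.
Choosing 69 integers — say the 69 even numbers 2, 4, …, 138 — takes one from each pair and avoids the property.
Choosing 70 forces two into the same pair by pigeonhole, and those are consecutive. So 70.

70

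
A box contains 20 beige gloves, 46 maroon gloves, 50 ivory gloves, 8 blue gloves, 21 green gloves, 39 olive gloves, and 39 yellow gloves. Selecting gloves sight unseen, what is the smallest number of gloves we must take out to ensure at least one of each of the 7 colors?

The hardest color to obtain is blue: we could draw every other glove first — 223 − 8 = 215 gloves — without a single blue one.
The next draw must be blue, so 215 + 1 = 216.

216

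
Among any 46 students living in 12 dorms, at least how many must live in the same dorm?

The 46 students fall into 12 dorms.
If each of the 12 dorms held at most 3, the total would be at most 12 × 3 = 36 < 46, a contradiction.
So at least one holds ⌈46/12⌉ = 4.

4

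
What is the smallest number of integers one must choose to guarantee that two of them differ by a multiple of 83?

Use the pigeonhole principle on residue classes: two integers differ by a multiple of 83 exactly when they share a remainder mod 83.
There are 83 residue classes mod 83, so 83 integers can all lie in distinct classes.
One more integer must repeat a residue, giving a difference divisible by 83. So n = 83 + 1 = 84.

84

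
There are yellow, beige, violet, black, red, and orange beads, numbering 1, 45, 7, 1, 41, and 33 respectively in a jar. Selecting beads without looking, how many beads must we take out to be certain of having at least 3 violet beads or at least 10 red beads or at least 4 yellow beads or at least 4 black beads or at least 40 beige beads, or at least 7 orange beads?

59

The worst case stops just short of every target: all 1 yellow, 39 beige, 2 violet, all 1 black, 9 red, 6 orange — 1 + 39 + 2 + 1 + 9 + 6 = 58 beads.
One more bead must push some color to its target, so 58 + 1 = 59.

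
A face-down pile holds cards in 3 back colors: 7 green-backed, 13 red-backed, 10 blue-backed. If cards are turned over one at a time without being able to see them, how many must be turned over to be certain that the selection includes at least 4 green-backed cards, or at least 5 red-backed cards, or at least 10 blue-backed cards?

17

The worst case stops just short of every target: 3 green-backed, 4 red-backed, 9 blue-backed — 3 + 4 + 9 = 16 cards.
One more card must push some back color to its target, so 16 + 1 = 17.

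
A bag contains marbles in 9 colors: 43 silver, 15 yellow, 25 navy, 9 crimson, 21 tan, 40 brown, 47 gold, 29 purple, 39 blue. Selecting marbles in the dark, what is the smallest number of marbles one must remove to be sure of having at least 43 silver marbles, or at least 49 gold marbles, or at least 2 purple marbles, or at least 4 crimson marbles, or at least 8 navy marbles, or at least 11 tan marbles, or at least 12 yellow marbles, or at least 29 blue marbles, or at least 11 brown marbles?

The worst case stops just short of every target: 42 silver, 11 yellow, 7 navy, 3 crimson, 10 tan, 10 brown, all 47 gold, 1 purple, 28 blue — 42 + 11 + 7 + 3 + 10 + 10 + 47 + 1 + 28 = 159 marbles.
One more marble must push some color to its target, so 159 + 1 = 160.

160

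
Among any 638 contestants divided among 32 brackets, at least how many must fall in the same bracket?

The 638 contestants fall into 32 brackets.
If each of the 32 brackets held at most 19, the total would be at most 32 × 19 = 608 < 638, a contradiction.
So at least one holds ⌈638/32⌉ = 20.

20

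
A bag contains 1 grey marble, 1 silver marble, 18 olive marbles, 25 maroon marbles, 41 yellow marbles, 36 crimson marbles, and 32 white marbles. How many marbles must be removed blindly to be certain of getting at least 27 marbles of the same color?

Treat the 7 colors as pigeonholes.
In the worst case we take at most 26 of each color, but all 1 grey, all 1 silver, all 18 olive, and all 25 maroon (fewer than 26), giving 1 + 1 + 18 + 25 + 26 + 26 + 26 = 123.
One more marble then forces some color to 27, so 123 + 1 = 124.

124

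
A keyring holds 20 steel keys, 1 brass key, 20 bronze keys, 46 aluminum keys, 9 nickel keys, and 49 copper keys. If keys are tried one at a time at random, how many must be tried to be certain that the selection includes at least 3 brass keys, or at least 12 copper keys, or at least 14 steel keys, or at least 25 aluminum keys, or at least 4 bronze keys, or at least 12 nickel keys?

The worst case stops just short of every target: 13 steel, all 1 brass, 3 bronze, 24 aluminum, all 9 nickel, 11 copper — 13 + 1 + 3 + 24 + 9 + 11 = 61 keys.
One more key must push some type to its target, so 61 + 1 = 62.

62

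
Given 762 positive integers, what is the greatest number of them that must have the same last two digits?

The 762 positive integers fall into 100 possible two-digit endings.
If each of the 100 possible two-digit endings held at most 7, the total would be at most 100 × 7 = 700 < 762, a contradiction.
So at least one holds ⌈762/100⌉ = 8.

8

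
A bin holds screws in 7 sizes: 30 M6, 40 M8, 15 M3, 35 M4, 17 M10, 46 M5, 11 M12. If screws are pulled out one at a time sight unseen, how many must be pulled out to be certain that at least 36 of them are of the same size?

179

In the worst case we take at most 35 of each size, but all 30 M6, all 15 M3, all 17 M10, and all 11 M12 (fewer than 35), giving 30 + 35 + 15 + 35 + 17 + 35 + 11 = 178.
One more screw then forces some size to 36, so 178 + 1 = 179.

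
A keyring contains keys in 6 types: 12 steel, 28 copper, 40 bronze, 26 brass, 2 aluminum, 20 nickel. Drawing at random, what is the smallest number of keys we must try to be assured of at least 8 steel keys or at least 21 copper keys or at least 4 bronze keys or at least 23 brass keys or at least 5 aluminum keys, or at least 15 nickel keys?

69

Each of the 6 types has its own threshold; avoid all of them simultaneously.
The worst case stops just short of every target: 7 steel, 20 copper, 3 bronze, 22 brass, all 2 aluminum, 14 nickel — 7 + 20 + 3 + 22 + 2 + 14 = 68 keys.
One more key must push some type to its target, so 68 + 1 = 69.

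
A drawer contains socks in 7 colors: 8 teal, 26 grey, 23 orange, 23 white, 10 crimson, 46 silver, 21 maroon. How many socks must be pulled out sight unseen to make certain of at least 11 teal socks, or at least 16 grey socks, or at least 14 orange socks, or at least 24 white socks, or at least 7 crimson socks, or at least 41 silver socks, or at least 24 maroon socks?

127

The worst case stops just short of every target: all 8 teal, 15 grey, 13 orange, 23 white, 6 crimson, 40 silver, all 21 maroon — 8 + 15 + 13 + 23 + 6 + 40 + 21 = 126 socks.
One more sock must push some color to its target, so 126 + 1 = 127.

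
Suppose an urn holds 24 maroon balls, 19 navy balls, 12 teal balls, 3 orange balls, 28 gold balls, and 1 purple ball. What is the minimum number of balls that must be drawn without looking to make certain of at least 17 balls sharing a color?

In the worst case we take at most 16 of each color, but all 12 teal, all 3 orange, and all 1 purple (fewer than 16), giving 16 + 16 + 12 + 3 + 16 + 1 = 64.
One more ball then forces some color to 17, so 64 + 1 = 65.

65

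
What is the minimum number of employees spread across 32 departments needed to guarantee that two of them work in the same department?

There are 32 departments acting as pigeonholes.
With 32 employees we could place one in each, avoiding any repeat.
One more forces some class to hold 2, so 32 + 1 = 33.

33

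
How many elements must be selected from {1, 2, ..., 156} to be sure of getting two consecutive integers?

79

Partition {1, …, 156} into 78 pairs: {1,2}, {3,4}, …, {155,156}.
Choosing 78 integers — say the 78 even numbers 2, 4, …, 156 — takes one from each pair and avoids the property.
Choosing 79 forces two into the same pair by pigeonhole, and those are consecutive. So 79.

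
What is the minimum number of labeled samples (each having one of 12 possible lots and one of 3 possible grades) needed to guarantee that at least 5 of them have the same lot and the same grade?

145

There are 12 × 3 = 36 (lot, grade) combinations acting as pigeonholes.
With 36 × 4 = 144 labeled samples we could place exactly 4 in each, with no (lot, grade) pair reaching 5.
One more forces some (lot, grade) pair to hold 5, so 144 + 1 = 145.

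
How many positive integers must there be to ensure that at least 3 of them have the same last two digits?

201

There are 100 possible two-digit endings acting as pigeonholes.
With 100 × 2 = 200 positive integers we could place exactly 2 in each, with no class reaching 3.
One more forces some class to hold 3, so 200 + 1 = 201.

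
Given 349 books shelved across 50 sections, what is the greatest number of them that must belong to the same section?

The 349 books fall into 50 sections.
If each of the 50 sections held at most 6, the total would be at most 50 × 6 = 300 < 349, a contradiction.
So at least one holds ⌈349/50⌉ = 7.

7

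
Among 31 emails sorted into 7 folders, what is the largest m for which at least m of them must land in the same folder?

If each of the 7 folders held at most 4, the total would be at most 7 × 4 = 28 < 31, a contradiction.
So at least one holds ⌈31/7⌉ = 5.

5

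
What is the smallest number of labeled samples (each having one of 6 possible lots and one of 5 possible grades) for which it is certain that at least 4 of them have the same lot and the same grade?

91

There are 6 × 5 = 30 (lot, grade) combinations acting as pigeonholes.
With 30 × 3 = 90 labeled samples we could place exactly 3 in each, with no (lot, grade) pair reaching 4.
One more forces some (lot, grade) pair to hold 4, so 90 + 1 = 91.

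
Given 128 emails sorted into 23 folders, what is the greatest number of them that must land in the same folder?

The 128 emails fall into 23 folders.
If each of the 23 folders held at most 5, the total would be at most 23 × 5 = 115 < 128, a contradiction.
So at least one holds ⌈128/23⌉ = 6.

6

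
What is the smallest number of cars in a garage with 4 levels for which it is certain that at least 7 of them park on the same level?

25

There are 4 levels acting as pigeonholes.
With 4 × 6 = 24 cars we could place exactly 6 in each, with no class reaching 7.
One more forces some class to hold 7, so 24 + 1 = 25.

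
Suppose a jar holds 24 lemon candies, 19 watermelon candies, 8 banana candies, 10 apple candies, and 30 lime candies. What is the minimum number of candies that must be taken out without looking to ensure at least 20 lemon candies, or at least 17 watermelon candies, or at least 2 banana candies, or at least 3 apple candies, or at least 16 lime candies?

The worst case stops just short of every target: 19 lemon, 16 watermelon, 1 banana, 2 apple, 15 lime — 19 + 16 + 1 + 2 + 15 = 53 candies.
One more candy must push some flavor to its target, so 53 + 1 = 54.

54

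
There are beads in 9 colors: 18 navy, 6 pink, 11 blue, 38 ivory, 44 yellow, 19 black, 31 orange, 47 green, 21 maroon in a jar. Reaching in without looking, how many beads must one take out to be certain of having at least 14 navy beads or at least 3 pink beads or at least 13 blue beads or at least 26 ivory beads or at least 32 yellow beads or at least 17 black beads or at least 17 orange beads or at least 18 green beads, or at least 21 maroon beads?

152

Each of the 9 colors has its own threshold; avoid all of them simultaneously.
The worst case stops just short of every target: 13 navy, 2 pink, all 11 blue, 25 ivory, 31 yellow, 16 black, 16 orange, 17 green, 20 maroon — 13 + 2 + 11 + 25 + 31 + 16 + 16 + 17 + 20 = 151 beads.
One more bead must push some color to its target, so 151 + 1 = 152.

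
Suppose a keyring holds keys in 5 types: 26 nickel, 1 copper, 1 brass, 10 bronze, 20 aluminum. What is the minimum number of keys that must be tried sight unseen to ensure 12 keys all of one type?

Treat the 5 types as pigeonholes.
In the worst case we take at most 11 of each type, but all 1 copper, all 1 brass, and all 10 bronze (fewer than 11), giving 11 + 1 + 1 + 10 + 11 = 34.
One more key then forces some type to 12, so 34 + 1 = 35.

35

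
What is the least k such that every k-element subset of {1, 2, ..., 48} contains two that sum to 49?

25

Partition {1, …, 48} into 24 pairs: {1,48}, {2,47}, …, {24,25}.
Choosing 24 integers — say the integers 1 through 24 — takes one from each pair and avoids the property.
Choosing 25 forces two into the same pair by pigeonhole, and those sum to 49. So 25.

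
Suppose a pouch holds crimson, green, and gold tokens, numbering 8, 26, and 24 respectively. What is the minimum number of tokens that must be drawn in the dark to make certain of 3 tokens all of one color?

7

Treat the 3 colors as pigeonholes.
The worst case takes 2 tokens of each color without reaching 3 of any: 3 × 2 = 6.
The next token must bring some color to 3, so 6 + 1 = 7.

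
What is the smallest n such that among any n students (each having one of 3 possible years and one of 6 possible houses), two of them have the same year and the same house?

There are 3 × 6 = 18 (year, house) combinations acting as pigeonholes.
With 18 students we could place one in each, avoiding any repeat.
One more forces some (year, house) pair to hold 2, so 18 + 1 = 19.

19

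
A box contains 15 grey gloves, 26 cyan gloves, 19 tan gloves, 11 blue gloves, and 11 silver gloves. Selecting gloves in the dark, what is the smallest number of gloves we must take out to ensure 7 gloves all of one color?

31

The worst case takes 6 gloves of each color without reaching 7 of any: 5 × 6 = 30.
The next glove must bring some color to 7, so 30 + 1 = 31.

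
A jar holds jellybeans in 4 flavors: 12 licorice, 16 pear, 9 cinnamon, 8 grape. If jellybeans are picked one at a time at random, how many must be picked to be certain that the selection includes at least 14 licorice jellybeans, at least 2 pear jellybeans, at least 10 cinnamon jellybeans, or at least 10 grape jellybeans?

31

Each of the 4 flavors has its own threshold; avoid all of them simultaneously.
The worst case stops just short of every target: all 12 licorice, 1 pear, 9 cinnamon, all 8 grape — 12 + 1 + 9 + 8 = 30 jellybeans.
One more jellybean must push some flavor to its target, so 30 + 1 = 31.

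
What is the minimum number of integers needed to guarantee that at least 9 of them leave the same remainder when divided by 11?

There are 11 residue classes modulo 11 acting as pigeonholes.
With 11 × 8 = 88 integers we could place exactly 8 in each, with no class reaching 9.
One more forces some class to hold 9, so 88 + 1 = 89.

89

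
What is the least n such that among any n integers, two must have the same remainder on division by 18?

Two integers differ by a multiple of 18 exactly when they share a remainder mod 18.
There are 18 residue classes mod 18, so 18 integers can all lie in distinct classes.
One more integer must repeat a residue, giving a difference divisible by 18. So n = 18 + 1 = 19.

19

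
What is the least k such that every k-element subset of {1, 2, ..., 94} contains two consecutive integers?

48

Partition {1, …, 94} into 47 pairs: {1,2}, {3,4}, …, {93,94}.
Choosing 47 integers — say the 47 even numbers 2, 4, …, 94 — takes one from each pair and avoids the property.
Choosing 48 forces two into the same pair by pigeonhole, and those are consecutive. So 48.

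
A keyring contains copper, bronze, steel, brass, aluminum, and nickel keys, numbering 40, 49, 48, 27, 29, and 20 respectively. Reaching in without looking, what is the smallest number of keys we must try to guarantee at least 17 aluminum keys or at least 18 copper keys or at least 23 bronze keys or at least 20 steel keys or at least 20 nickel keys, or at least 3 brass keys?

The worst case stops just short of every target: 17 copper, 22 bronze, 19 steel, 2 brass, 16 aluminum, 19 nickel — 17 + 22 + 19 + 2 + 16 + 19 = 95 keys.
One more key must push some type to its target, so 95 + 1 = 96.

96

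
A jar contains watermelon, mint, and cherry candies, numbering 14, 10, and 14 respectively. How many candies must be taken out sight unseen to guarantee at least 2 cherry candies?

26

The worst case draws every non-cherry candy first: 14 + 10 = 24.
The next 2 draws are then forced to be cherry, giving 24 + 2 = 26.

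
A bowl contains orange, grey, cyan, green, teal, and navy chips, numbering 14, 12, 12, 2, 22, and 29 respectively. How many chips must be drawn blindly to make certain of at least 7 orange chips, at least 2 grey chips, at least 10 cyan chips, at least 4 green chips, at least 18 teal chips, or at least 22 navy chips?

57

Each of the 6 colors has its own threshold; avoid all of them simultaneously.
The worst case stops just short of every target: 6 orange, 1 grey, 9 cyan, all 2 green, 17 teal, 21 navy — 6 + 1 + 9 + 2 + 17 + 21 = 56 chips.
One more chip must push some color to its target, so 56 + 1 = 57.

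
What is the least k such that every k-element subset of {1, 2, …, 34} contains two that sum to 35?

Partition {1, …, 34} into 17 pairs: {1,34}, {2,33}, …, {17,18}.
Choosing 17 integers — say the integers 1 through 17 — takes one from each pair and avoids the property.
Choosing 18 forces two into the same pair by pigeonhole, and those sum to 35. So 18.

18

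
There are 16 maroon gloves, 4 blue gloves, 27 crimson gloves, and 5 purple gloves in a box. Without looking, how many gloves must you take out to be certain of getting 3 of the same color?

9

Treat the 4 colors as pigeonholes.
The worst case takes 2 gloves of each color without reaching 3 of any: 4 × 2 = 8.
The next glove must bring some color to 3, so 8 + 1 = 9.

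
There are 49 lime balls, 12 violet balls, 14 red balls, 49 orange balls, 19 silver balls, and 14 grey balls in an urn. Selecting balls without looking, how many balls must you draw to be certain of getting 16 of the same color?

86

Treat the 6 colors as pigeonholes.
In the worst case we take at most 15 of each color, but all 12 violet, all 14 red, and all 14 grey (fewer than 15), giving 15 + 12 + 14 + 15 + 15 + 14 = 85.
One more ball then forces some color to 16, so 85 + 1 = 86.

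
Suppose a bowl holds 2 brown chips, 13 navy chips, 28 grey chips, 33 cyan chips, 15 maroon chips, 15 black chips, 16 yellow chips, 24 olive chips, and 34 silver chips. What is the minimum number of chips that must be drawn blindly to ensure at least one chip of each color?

The hardest color to obtain is brown: we could draw every other chip first — 180 − 2 = 178 chips — without a single brown one.
The next draw must be brown, so 178 + 1 = 179.

179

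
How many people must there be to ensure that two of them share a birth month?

There are 12 months of the year acting as pigeonholes.
With 12 people we could place one in each, avoiding any repeat.
One more forces some class to hold 2, so 12 + 1 = 13.

13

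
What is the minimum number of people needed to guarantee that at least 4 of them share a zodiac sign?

37

There are 12 zodiac signs acting as pigeonholes.
With 12 × 3 = 36 people we could place exactly 3 in each, with no class reaching 4.
One more forces some class to hold 4, so 36 + 1 = 37.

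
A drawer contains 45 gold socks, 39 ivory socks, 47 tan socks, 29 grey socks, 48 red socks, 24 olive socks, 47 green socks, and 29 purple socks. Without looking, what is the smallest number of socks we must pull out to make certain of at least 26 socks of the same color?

200

In the worst case we take at most 25 of each color, but all 24 olive (fewer than 25), giving 25 + 25 + 25 + 25 + 25 + 24 + 25 + 25 = 199.
One more sock then forces some color to 26, so 199 + 1 = 200.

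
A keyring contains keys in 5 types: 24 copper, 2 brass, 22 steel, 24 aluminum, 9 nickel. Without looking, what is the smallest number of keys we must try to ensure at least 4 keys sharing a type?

15

In the worst case we take at most 3 of each type, but all 2 brass (fewer than 3), giving 3 + 2 + 3 + 3 + 3 = 14.
One more key then forces some type to 4, so 14 + 1 = 15.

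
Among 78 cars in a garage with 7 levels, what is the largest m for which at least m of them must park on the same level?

12

The 78 cars fall into 7 levels.
If each of the 7 levels held at most 11, the total would be at most 7 × 11 = 77 < 78, a contradiction.
So at least one holds ⌈78/7⌉ = 12.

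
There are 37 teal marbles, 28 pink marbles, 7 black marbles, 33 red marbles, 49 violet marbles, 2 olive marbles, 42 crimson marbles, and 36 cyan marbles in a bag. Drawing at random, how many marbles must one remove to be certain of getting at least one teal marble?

The worst case draws every non-teal marble first: 28 + 7 + 33 + 49 + 2 + 42 + 36 = 197.
The next draw is then forced to be teal, giving 197 + 1 = 198.

198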